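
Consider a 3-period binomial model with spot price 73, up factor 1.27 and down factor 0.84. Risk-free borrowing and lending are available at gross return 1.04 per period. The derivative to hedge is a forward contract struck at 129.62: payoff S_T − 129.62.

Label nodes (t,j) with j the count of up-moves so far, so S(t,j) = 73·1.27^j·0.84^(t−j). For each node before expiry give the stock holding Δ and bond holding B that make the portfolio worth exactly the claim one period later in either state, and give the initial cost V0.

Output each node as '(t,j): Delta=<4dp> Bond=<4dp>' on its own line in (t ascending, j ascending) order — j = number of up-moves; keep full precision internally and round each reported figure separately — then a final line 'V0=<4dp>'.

(0,0): Delta=1.0000 Bond=-115.2317
(1,0): Delta=1.0000 Bond=-119.8410
(1,1): Delta=1.0000 Bond=-119.8410
(2,0): Delta=1.0000 Bond=-124.6346
(2,1): Delta=1.0000 Bond=-124.6346
(2,2): Delta=1.0000 Bond=-124.6346
V0=-42.2317

Risk-neutral probability p* = (R−d)/(u−d) = (1.04−0.84)/(1.27−0.84) = 0.4651.
At expiry t=3: V(3,0)=-86.3526, V(3,1)=-64.2038, V(3,2)=-30.7170, V(3,3)=19.9120
Node (2,0) S=51.5088: V=(p*·-64.2038+(1−p*)·-86.3526)/1.04=-73.1258; Δ=(-64.2038−-86.3526)/(65.4162−43.2674)=1.0000; B=V−Δ·S=-124.6346
Node (2,1) S=77.8764: V=(p*·-30.7170+(1−p*)·-64.2038)/1.04=-46.7582; Δ=(-30.7170−-64.2038)/(98.9030−65.4162)=1.0000; B=V−Δ·S=-124.6346
Node (2,2) S=117.7417: V=(p*·19.9120+(1−p*)·-30.7170)/1.04=-6.8929; Δ=(19.9120−-30.7170)/(149.5320−98.9030)=1.0000; B=V−Δ·S=-124.6346
Node (1,0) S=61.3200: V=(p*·-46.7582+(1−p*)·-73.1258)/1.04=-58.5210; Δ=(-46.7582−-73.1258)/(77.8764−51.5088)=1.0000; B=V−Δ·S=-119.8410
Node (1,1) S=92.7100: V=(p*·-6.8929+(1−p*)·-46.7582)/1.04=-27.1310; Δ=(-6.8929−-46.7582)/(117.7417−77.8764)=1.0000; B=V−Δ·S=-119.8410
Node (0,0) S=73.0000: V=(p*·-27.1310+(1−p*)·-58.5210)/1.04=-42.2317; Δ=(-27.1310−-58.5210)/(92.7100−61.3200)=1.0000; B=V−Δ·S=-115.2317
Self-financing check: at every node Δ·S+B equals the discounted successor values.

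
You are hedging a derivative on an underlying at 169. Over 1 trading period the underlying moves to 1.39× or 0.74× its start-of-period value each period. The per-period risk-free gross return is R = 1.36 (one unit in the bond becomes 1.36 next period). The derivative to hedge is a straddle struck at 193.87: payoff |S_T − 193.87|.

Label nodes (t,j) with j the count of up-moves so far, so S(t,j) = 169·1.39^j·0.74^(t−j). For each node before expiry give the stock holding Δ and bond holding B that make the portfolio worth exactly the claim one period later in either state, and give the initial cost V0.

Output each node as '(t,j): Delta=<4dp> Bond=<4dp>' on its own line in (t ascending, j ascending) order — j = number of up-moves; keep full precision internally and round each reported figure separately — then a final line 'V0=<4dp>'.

Risk-neutral probability p* = (R−d)/(u−d) = (1.36−0.74)/(1.39−0.74) = 0.9538.
Terminal values V(1,·): V(1,0)=68.8100, V(1,1)=41.0400
  t=0,j=0: stock 169.0000 → up 234.9100 (V=41.0400), down 125.0600 (V=68.8100). Price 31.1189; hedge Δ=-0.2528, bond B=73.8420.
Root portfolio cost Δ·169+B reproduces V0=31.1189.

(0,0): Delta=-0.2528 Bond=73.8420
V0=31.1189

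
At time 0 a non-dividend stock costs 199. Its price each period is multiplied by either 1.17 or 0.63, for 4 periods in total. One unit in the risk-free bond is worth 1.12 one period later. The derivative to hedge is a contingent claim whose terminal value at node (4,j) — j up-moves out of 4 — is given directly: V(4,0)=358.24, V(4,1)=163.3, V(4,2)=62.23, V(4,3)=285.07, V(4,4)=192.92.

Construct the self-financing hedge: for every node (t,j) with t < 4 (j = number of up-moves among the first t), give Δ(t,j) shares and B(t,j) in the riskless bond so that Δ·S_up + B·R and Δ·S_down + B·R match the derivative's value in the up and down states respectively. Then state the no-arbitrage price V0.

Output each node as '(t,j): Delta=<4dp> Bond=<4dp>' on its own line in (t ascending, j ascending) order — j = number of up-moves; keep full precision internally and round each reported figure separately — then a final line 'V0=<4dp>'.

Since d<R<u, set p* = (R−d)/(u−d) = 0.9074; price each node as the discounted p*-expectation of its children.
Terminal values V(4,·): V(4,0)=358.2400, V(4,1)=163.3000, V(4,2)=62.2300, V(4,3)=285.0700, V(4,4)=192.9200
Node (3,0) S=49.7594: V=(p*·163.3000+(1−p*)·358.2400)/1.12=161.9196; Δ=(163.3000−358.2400)/(58.2184−31.3484)=-7.2549; B=V−Δ·S=522.9196
Node (3,1) S=92.4102: V=(p*·62.2300+(1−p*)·163.3000)/1.12=63.9182; Δ=(62.2300−163.3000)/(108.1200−58.2184)=-2.0254; B=V−Δ·S=251.0848
Node (3,2) S=171.6190: V=(p*·285.0700+(1−p*)·62.2300)/1.12=236.1042; Δ=(285.0700−62.2300)/(200.7942−108.1200)=2.4046; B=V−Δ·S=-176.5625
Node (3,3) S=318.7210: V=(p*·192.9200+(1−p*)·285.0700)/1.12=179.8682; Δ=(192.9200−285.0700)/(372.9036−200.7942)=-0.5354; B=V−Δ·S=350.5164
Node (2,0) S=78.9831: V=(p*·63.9182+(1−p*)·161.9196)/1.12=65.1718; Δ=(63.9182−161.9196)/(92.4102−49.7594)=-2.2978; B=V−Δ·S=246.6560
Node (2,1) S=146.6829: V=(p*·236.1042+(1−p*)·63.9182)/1.12=196.5723; Δ=(236.1042−63.9182)/(171.6190−92.4102)=2.1738; B=V−Δ·S=-122.2906
Node (2,2) S=272.4111: V=(p*·179.8682+(1−p*)·236.1042)/1.12=165.2458; Δ=(179.8682−236.1042)/(318.7210−171.6190)=-0.3823; B=V−Δ·S=269.3864
Node (1,0) S=125.3700: V=(p*·196.5723+(1−p*)·65.1718)/1.12=164.6479; Δ=(196.5723−65.1718)/(146.6829−78.9831)=1.9409; B=V−Δ·S=-78.6865
Node (1,1) S=232.8300: V=(p*·165.2458+(1−p*)·196.5723)/1.12=150.1307; Δ=(165.2458−196.5723)/(272.4111−146.6829)=-0.2492; B=V−Δ·S=208.1429
Node (0,0) S=199.0000: V=(p*·150.1307+(1−p*)·164.6479)/1.12=135.2454; Δ=(150.1307−164.6479)/(232.8300−125.3700)=-0.1351; B=V−Δ·S=162.1291
Root portfolio cost Δ·199+B reproduces V0=135.2454.

(0,0): Delta=-0.1351 Bond=162.1291
(1,0): Delta=1.9409 Bond=-78.6865
(1,1): Delta=-0.2492 Bond=208.1429
(2,0): Delta=-2.2978 Bond=246.6560
(2,1): Delta=2.1738 Bond=-122.2906
(2,2): Delta=-0.3823 Bond=269.3864
(3,0): Delta=-7.2549 Bond=522.9196
(3,1): Delta=-2.0254 Bond=251.0848
(3,2): Delta=2.4046 Bond=-176.5625
(3,3): Delta=-0.5354 Bond=350.5164
V0=135.2454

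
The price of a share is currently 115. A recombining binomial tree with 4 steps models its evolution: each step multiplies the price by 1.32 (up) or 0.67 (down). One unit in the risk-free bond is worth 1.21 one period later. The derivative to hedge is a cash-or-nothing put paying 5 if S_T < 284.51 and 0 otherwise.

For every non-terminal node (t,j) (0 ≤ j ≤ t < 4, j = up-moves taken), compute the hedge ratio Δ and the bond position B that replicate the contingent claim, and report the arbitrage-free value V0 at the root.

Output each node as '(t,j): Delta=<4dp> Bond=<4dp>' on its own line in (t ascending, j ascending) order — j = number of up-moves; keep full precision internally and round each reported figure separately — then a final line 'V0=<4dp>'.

(0,0): Delta=-0.0216 Bond=3.7111
(1,0): Delta=0.0000 Bond=2.8224
(1,1): Delta=-0.0239 Bond=4.8302
(2,0): Delta=0.0000 Bond=3.4151
(2,1): Delta=0.0000 Bond=3.4151
(2,2): Delta=-0.0264 Bond=6.3395
(3,0): Delta=0.0000 Bond=4.1322
(3,1): Delta=0.0000 Bond=4.1322
(3,2): Delta=0.0000 Bond=4.1322
(3,3): Delta=-0.0291 Bond=8.3916
V0=1.2214

Under the risk-neutral measure, an up-move has probability p* = (R−d)/(u−d) = 0.8308 and values discount at R = 1.21.
Terminal payoffs: V(4,0)=5.0000, V(4,1)=5.0000, V(4,2)=5.0000, V(4,3)=5.0000, V(4,4)=0.0000
(3,0): S=34.5877. Δ = (V_up−V_dn)/(S_up−S_dn) = (5.0000−5.0000)/(45.6558−23.1738) = 0.0000. V = [p*·5.0000 + (1−p*)·5.0000]/1.21 = 4.1322. B = V − Δ·S = 4.1322.
(3,1): S=68.1430. Δ = (V_up−V_dn)/(S_up−S_dn) = (5.0000−5.0000)/(89.9488−45.6558) = 0.0000. V = [p*·5.0000 + (1−p*)·5.0000]/1.21 = 4.1322. B = V − Δ·S = 4.1322.
(3,2): S=134.2519. Δ = (V_up−V_dn)/(S_up−S_dn) = (5.0000−5.0000)/(177.2125−89.9488) = 0.0000. V = [p*·5.0000 + (1−p*)·5.0000]/1.21 = 4.1322. B = V − Δ·S = 4.1322.
(3,3): S=264.4963. Δ = (V_up−V_dn)/(S_up−S_dn) = (0.0000−5.0000)/(349.1351−177.2125) = -0.0291. V = [p*·0.0000 + (1−p*)·5.0000]/1.21 = 0.6993. B = V − Δ·S = 8.3916.
(2,0): S=51.6235. Δ = (V_up−V_dn)/(S_up−S_dn) = (4.1322−4.1322)/(68.1430−34.5877) = 0.0000. V = [p*·4.1322 + (1−p*)·4.1322]/1.21 = 3.4151. B = V − Δ·S = 3.4151.
(2,1): S=101.7060. Δ = (V_up−V_dn)/(S_up−S_dn) = (4.1322−4.1322)/(134.2519−68.1430) = 0.0000. V = [p*·4.1322 + (1−p*)·4.1322]/1.21 = 3.4151. B = V − Δ·S = 3.4151.
(2,2): S=200.3760. Δ = (V_up−V_dn)/(S_up−S_dn) = (0.6993−4.1322)/(264.4963−134.2519) = -0.0264. V = [p*·0.6993 + (1−p*)·4.1322]/1.21 = 1.0581. B = V − Δ·S = 6.3395.
(1,0): S=77.0500. Δ = (V_up−V_dn)/(S_up−S_dn) = (3.4151−3.4151)/(101.7060−51.6235) = 0.0000. V = [p*·3.4151 + (1−p*)·3.4151]/1.21 = 2.8224. B = V − Δ·S = 2.8224.
(1,1): S=151.8000. Δ = (V_up−V_dn)/(S_up−S_dn) = (1.0581−3.4151)/(200.3760−101.7060) = -0.0239. V = [p*·1.0581 + (1−p*)·3.4151]/1.21 = 1.2041. B = V − Δ·S = 4.8302.
(0,0): S=115.0000. Δ = (V_up−V_dn)/(S_up−S_dn) = (1.2041−2.8224)/(151.8000−77.0500) = -0.0216. V = [p*·1.2041 + (1−p*)·2.8224]/1.21 = 1.2214. B = V − Δ·S = 3.7111.
Self-financing check: at every node Δ·S+B equals the discounted successor values.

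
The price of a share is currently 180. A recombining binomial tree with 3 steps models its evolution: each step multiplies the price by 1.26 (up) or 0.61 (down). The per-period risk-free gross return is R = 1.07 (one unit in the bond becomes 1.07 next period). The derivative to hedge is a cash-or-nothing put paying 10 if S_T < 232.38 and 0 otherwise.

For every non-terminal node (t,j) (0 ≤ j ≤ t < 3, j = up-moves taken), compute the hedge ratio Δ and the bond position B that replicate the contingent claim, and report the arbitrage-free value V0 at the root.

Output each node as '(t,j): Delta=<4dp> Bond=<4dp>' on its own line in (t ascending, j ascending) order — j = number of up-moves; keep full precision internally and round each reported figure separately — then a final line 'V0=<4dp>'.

Risk-neutral probability p* = (R−d)/(u−d) = (1.07−0.61)/(1.26−0.61) = 0.7077.
At expiry t=3: V(3,0)=10.0000, V(3,1)=10.0000, V(3,2)=10.0000, V(3,3)=0.0000
Node (2,0) S=66.9780: V=(p*·10.0000+(1−p*)·10.0000)/1.07=9.3458; Δ=(10.0000−10.0000)/(84.3923−40.8566)=0.0000; B=V−Δ·S=9.3458
Node (2,1) S=138.3480: V=(p*·10.0000+(1−p*)·10.0000)/1.07=9.3458; Δ=(10.0000−10.0000)/(174.3185−84.3923)=0.0000; B=V−Δ·S=9.3458
Node (2,2) S=285.7680: V=(p*·0.0000+(1−p*)·10.0000)/1.07=2.7318; Δ=(0.0000−10.0000)/(360.0677−174.3185)=-0.0538; B=V−Δ·S=18.1165
Node (1,0) S=109.8000: V=(p*·9.3458+(1−p*)·9.3458)/1.07=8.7344; Δ=(9.3458−9.3458)/(138.3480−66.9780)=0.0000; B=V−Δ·S=8.7344
Node (1,1) S=226.8000: V=(p*·2.7318+(1−p*)·9.3458)/1.07=4.3600; Δ=(2.7318−9.3458)/(285.7680−138.3480)=-0.0449; B=V−Δ·S=14.5353
Node (0,0) S=180.0000: V=(p*·4.3600+(1−p*)·8.7344)/1.07=5.2698; Δ=(4.3600−8.7344)/(226.8000−109.8000)=-0.0374; B=V−Δ·S=11.9996
Each (Δ,B) replicates both successor values, so the strategy is self-financing and V0 is arbitrage-free.

(0,0): Delta=-0.0374 Bond=11.9996
(1,0): Delta=0.0000 Bond=8.7344
(1,1): Delta=-0.0449 Bond=14.5353
(2,0): Delta=0.0000 Bond=9.3458
(2,1): Delta=0.0000 Bond=9.3458
(2,2): Delta=-0.0538 Bond=18.1165
V0=5.2698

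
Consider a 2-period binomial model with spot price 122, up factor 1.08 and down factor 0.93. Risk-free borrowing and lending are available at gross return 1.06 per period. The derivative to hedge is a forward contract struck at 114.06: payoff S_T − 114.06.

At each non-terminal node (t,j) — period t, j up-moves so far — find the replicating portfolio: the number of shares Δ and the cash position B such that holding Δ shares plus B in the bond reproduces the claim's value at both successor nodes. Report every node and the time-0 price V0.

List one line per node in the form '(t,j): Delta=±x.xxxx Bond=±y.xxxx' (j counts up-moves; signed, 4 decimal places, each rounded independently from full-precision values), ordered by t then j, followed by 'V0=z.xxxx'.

(0,0): Delta=1.0000 Bond=-101.5130
(1,0): Delta=1.0000 Bond=-107.6038
(1,1): Delta=1.0000 Bond=-107.6038
V0=20.4870

No-arbitrage ⇒ martingale measure with p* = (R−d)/(u−d) = 0.8667.
Terminal payoffs: V(2,0)=-8.5422, V(2,1)=8.4768, V(2,2)=28.2408
(1,0): S=113.4600. Δ = (V_up−V_dn)/(S_up−S_dn) = (8.4768−-8.5422)/(122.5368−105.5178) = 1.0000. V = [p*·8.4768 + (1−p*)·-8.5422]/1.06 = 5.8562. B = V − Δ·S = -107.6038.
(1,1): S=131.7600. Δ = (V_up−V_dn)/(S_up−S_dn) = (28.2408−8.4768)/(142.3008−122.5368) = 1.0000. V = [p*·28.2408 + (1−p*)·8.4768]/1.06 = 24.1562. B = V − Δ·S = -107.6038.
(0,0): S=122.0000. Δ = (V_up−V_dn)/(S_up−S_dn) = (24.1562−5.8562)/(131.7600−113.4600) = 1.0000. V = [p*·24.1562 + (1−p*)·5.8562]/1.06 = 20.4870. B = V − Δ·S = -101.5130.
Each (Δ,B) replicates both successor values, so the strategy is self-financing and V0 is arbitrage-free.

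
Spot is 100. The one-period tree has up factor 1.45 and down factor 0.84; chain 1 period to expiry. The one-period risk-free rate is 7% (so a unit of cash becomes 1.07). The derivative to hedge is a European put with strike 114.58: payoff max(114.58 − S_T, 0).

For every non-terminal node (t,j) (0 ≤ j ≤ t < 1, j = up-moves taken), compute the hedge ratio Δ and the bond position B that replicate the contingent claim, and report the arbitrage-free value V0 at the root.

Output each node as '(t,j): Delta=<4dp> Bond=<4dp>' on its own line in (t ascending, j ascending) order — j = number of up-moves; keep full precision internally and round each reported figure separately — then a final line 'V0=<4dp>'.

Risk-neutral probability p* = (R−d)/(u−d) = (1.07−0.84)/(1.45−0.84) = 0.3770.
Terminal payoffs: V(1,0)=30.5800, V(1,1)=0.0000
  t=0,j=0: stock 100.0000 → up 145.0000 (V=0.0000), down 84.0000 (V=30.5800). Price 17.8036; hedge Δ=-0.5013, bond B=67.9347.
Root portfolio cost Δ·100+B reproduces V0=17.8036.

(0,0): Delta=-0.5013 Bond=67.9347
V0=17.8036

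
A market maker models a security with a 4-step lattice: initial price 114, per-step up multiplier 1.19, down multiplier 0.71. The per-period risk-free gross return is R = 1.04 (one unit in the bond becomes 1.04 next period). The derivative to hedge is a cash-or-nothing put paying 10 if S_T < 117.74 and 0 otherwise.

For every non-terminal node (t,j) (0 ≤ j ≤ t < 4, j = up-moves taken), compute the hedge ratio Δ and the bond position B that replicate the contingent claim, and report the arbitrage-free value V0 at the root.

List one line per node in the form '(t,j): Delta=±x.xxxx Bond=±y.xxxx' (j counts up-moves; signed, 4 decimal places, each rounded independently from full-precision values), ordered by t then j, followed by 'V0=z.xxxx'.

Since d<R<u, set p* = (R−d)/(u−d) = 0.6875; price each node as the discounted p*-expectation of its children.
At expiry t=4: V(4,0)=10.0000, V(4,1)=10.0000, V(4,2)=10.0000, V(4,3)=0.0000, V(4,4)=0.0000
(3,0): S=40.8019. Δ = (V_up−V_dn)/(S_up−S_dn) = (10.0000−10.0000)/(48.5542−28.9693) = 0.0000. V = [p*·10.0000 + (1−p*)·10.0000]/1.04 = 9.6154. B = V − Δ·S = 9.6154.
(3,1): S=68.3862. Δ = (V_up−V_dn)/(S_up−S_dn) = (10.0000−10.0000)/(81.3796−48.5542) = 0.0000. V = [p*·10.0000 + (1−p*)·10.0000]/1.04 = 9.6154. B = V − Δ·S = 9.6154.
(3,2): S=114.6191. Δ = (V_up−V_dn)/(S_up−S_dn) = (0.0000−10.0000)/(136.3968−81.3796) = -0.1818. V = [p*·0.0000 + (1−p*)·10.0000]/1.04 = 3.0048. B = V − Δ·S = 23.8381.
(3,3): S=192.1081. Δ = (V_up−V_dn)/(S_up−S_dn) = (0.0000−0.0000)/(228.6087−136.3968) = 0.0000. V = [p*·0.0000 + (1−p*)·0.0000]/1.04 = 0.0000. B = V − Δ·S = 0.0000.
(2,0): S=57.4674. Δ = (V_up−V_dn)/(S_up−S_dn) = (9.6154−9.6154)/(68.3862−40.8019) = 0.0000. V = [p*·9.6154 + (1−p*)·9.6154]/1.04 = 9.2456. B = V − Δ·S = 9.2456.
(2,1): S=96.3186. Δ = (V_up−V_dn)/(S_up−S_dn) = (3.0048−9.6154)/(114.6191−68.3862) = -0.1430. V = [p*·3.0048 + (1−p*)·9.6154]/1.04 = 4.8756. B = V − Δ·S = 18.6476.
(2,2): S=161.4354. Δ = (V_up−V_dn)/(S_up−S_dn) = (0.0000−3.0048)/(192.1081−114.6191) = -0.0388. V = [p*·0.0000 + (1−p*)·3.0048]/1.04 = 0.9029. B = V − Δ·S = 7.1629.
(1,0): S=80.9400. Δ = (V_up−V_dn)/(S_up−S_dn) = (4.8756−9.2456)/(96.3186−57.4674) = -0.1125. V = [p*·4.8756 + (1−p*)·9.2456]/1.04 = 6.0012. B = V − Δ·S = 15.1053.
(1,1): S=135.6600. Δ = (V_up−V_dn)/(S_up−S_dn) = (0.9029−4.8756)/(161.4354−96.3186) = -0.0610. V = [p*·0.9029 + (1−p*)·4.8756]/1.04 = 2.0619. B = V − Δ·S = 10.3383.
(0,0): S=114.0000. Δ = (V_up−V_dn)/(S_up−S_dn) = (2.0619−6.0012)/(135.6600−80.9400) = -0.0720. V = [p*·2.0619 + (1−p*)·6.0012]/1.04 = 3.1663. B = V − Δ·S = 11.3731.
Root portfolio cost Δ·114+B reproduces V0=3.1663.

(0,0): Delta=-0.0720 Bond=11.3731
(1,0): Delta=-0.1125 Bond=15.1053
(1,1): Delta=-0.0610 Bond=10.3383
(2,0): Delta=0.0000 Bond=9.2456
(2,1): Delta=-0.1430 Bond=18.6476
(2,2): Delta=-0.0388 Bond=7.1629
(3,0): Delta=0.0000 Bond=9.6154
(3,1): Delta=0.0000 Bond=9.6154
(3,2): Delta=-0.1818 Bond=23.8381
(3,3): Delta=0.0000 Bond=0.0000
V0=3.1663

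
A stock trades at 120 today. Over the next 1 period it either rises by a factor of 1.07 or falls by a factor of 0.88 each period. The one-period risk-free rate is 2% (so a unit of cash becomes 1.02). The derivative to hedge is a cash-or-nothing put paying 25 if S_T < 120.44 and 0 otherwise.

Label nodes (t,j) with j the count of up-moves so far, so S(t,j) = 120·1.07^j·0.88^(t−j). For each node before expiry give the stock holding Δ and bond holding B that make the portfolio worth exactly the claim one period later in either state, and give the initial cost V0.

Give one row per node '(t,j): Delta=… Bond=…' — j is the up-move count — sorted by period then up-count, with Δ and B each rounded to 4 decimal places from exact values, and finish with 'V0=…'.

(0,0): Delta=-1.0965 Bond=138.0289
V0=6.4499

No-arbitrage ⇒ martingale measure with p* = (R−d)/(u−d) = 0.7368.
Terminal payoffs: V(1,0)=25.0000, V(1,1)=0.0000
(0,0): S=120.0000. Δ = (V_up−V_dn)/(S_up−S_dn) = (0.0000−25.0000)/(128.4000−105.6000) = -1.0965. V = [p*·0.0000 + (1−p*)·25.0000]/1.02 = 6.4499. B = V − Δ·S = 138.0289.
Root portfolio cost Δ·120+B reproduces V0=6.4499.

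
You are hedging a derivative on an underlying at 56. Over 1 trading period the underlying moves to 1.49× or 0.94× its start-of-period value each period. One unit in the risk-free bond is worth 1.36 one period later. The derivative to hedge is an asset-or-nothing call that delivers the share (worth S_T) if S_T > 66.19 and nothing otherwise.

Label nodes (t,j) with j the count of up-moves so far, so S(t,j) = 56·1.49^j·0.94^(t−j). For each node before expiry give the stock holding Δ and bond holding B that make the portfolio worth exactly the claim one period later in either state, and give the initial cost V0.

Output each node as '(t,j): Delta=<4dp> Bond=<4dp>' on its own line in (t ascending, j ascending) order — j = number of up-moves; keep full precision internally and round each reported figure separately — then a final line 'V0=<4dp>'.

No-arbitrage ⇒ martingale measure with p* = (R−d)/(u−d) = 0.7636.
Terminal payoffs: V(1,0)=0.0000, V(1,1)=83.4400
(0,0): S=56.0000. Δ = (V_up−V_dn)/(S_up−S_dn) = (83.4400−0.0000)/(83.4400−52.6400) = 2.7091. V = [p*·83.4400 + (1−p*)·0.0000]/1.36 = 46.8513. B = V − Δ·S = -104.8578.
The time-0 hedge costs 46.8513, which is the no-arbitrage price.

(0,0): Delta=2.7091 Bond=-104.8578
V0=46.8513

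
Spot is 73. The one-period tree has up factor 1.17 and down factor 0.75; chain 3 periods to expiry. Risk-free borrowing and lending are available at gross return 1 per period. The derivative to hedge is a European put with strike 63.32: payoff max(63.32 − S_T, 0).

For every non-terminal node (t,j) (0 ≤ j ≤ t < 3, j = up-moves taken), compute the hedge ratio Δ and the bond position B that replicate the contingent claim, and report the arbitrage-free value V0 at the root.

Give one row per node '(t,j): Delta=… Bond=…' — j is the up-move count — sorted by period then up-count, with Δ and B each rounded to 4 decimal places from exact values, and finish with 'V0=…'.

Risk-neutral probability p* = (R−d)/(u−d) = (1−0.75)/(1.17−0.75) = 0.5952.
Terminal values V(3,·): V(3,0)=32.5231, V(3,1)=15.2769, V(3,2)=0.0000, V(3,3)=0.0000
  t=2,j=0: stock 41.0625 → up 48.0431 (V=15.2769), down 30.7969 (V=32.5231). Price 22.2575; hedge Δ=-1.0000, bond B=63.3200.
  t=2,j=1: stock 64.0575 → up 74.9473 (V=0.0000), down 48.0431 (V=15.2769). Price 6.1835; hedge Δ=-0.5678, bond B=42.5570.
  t=2,j=2: stock 99.9297 → up 116.9177 (V=0.0000), down 74.9473 (V=0.0000). Price 0.0000; hedge Δ=0.0000, bond B=0.0000.
  t=1,j=0: stock 54.7500 → up 64.0575 (V=6.1835), down 41.0625 (V=22.2575). Price 12.6896; hedge Δ=-0.6990, bond B=50.9611.
  t=1,j=1: stock 85.4100 → up 99.9297 (V=0.0000), down 64.0575 (V=6.1835). Price 2.5028; hedge Δ=-0.1724, bond B=17.2255.
  t=0,j=0: stock 73.0000 → up 85.4100 (V=2.5028), down 54.7500 (V=12.6896). Price 6.6261; hedge Δ=-0.3323, bond B=30.8804.
The time-0 hedge costs 6.6261, which is the no-arbitrage price.

(0,0): Delta=-0.3323 Bond=30.8804
(1,0): Delta=-0.6990 Bond=50.9611
(1,1): Delta=-0.1724 Bond=17.2255
(2,0): Delta=-1.0000 Bond=63.3200
(2,1): Delta=-0.5678 Bond=42.5570
(2,2): Delta=0.0000 Bond=0.0000
V0=6.6261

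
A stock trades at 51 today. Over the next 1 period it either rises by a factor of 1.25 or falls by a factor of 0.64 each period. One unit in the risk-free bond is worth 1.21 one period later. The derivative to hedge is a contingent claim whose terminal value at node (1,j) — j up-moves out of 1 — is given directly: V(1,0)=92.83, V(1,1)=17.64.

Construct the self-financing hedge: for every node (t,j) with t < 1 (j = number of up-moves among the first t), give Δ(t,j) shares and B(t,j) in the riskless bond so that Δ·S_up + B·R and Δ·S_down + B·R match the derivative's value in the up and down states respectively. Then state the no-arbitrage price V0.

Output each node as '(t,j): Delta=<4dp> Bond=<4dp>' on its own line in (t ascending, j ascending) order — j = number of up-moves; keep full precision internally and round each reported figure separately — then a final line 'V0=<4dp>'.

Since d<R<u, set p* = (R−d)/(u−d) = 0.9344; price each node as the discounted p*-expectation of its children.
Payoff layer (t=1): V(1,0)=92.8300, V(1,1)=17.6400
Node (0,0) S=51.0000: V=(p*·17.6400+(1−p*)·92.8300)/1.21=18.6533; Δ=(17.6400−92.8300)/(63.7500−32.6400)=-2.4169; B=V−Δ·S=141.9156
Root portfolio cost Δ·51+B reproduces V0=18.6533.

(0,0): Delta=-2.4169 Bond=141.9156
V0=18.6533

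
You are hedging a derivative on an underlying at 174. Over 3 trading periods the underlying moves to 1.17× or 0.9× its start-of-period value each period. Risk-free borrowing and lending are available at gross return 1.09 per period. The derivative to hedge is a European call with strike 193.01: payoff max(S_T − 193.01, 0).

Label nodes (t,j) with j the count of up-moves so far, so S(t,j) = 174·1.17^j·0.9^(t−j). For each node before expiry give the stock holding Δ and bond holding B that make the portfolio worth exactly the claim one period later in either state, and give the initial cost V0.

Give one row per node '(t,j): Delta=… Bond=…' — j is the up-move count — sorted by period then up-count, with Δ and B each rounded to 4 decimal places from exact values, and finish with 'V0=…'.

(0,0): Delta=0.7301 Bond=-96.7307
(1,0): Delta=0.3261 Bond=-42.1708
(1,1): Delta=0.8610 Bond=-132.0746
(2,0): Delta=0.0000 Bond=0.0000
(2,1): Delta=0.4318 Bond=-65.3203
(2,2): Delta=1.0000 Bond=-177.0734
V0=30.3128

Risk-neutral probability p* = (R−d)/(u−d) = (1.09−0.9)/(1.17−0.9) = 0.7037.
At expiry t=3: V(3,0)=0.0000, V(3,1)=0.0000, V(3,2)=21.3597, V(3,3)=85.6707
  t=2,j=0: stock 140.9400 → up 164.8998 (V=0.0000), down 126.8460 (V=0.0000). Price 0.0000; hedge Δ=0.0000, bond B=0.0000.
  t=2,j=1: stock 183.2220 → up 214.3697 (V=21.3597), down 164.8998 (V=0.0000). Price 13.7898; hedge Δ=0.4318, bond B=-65.3203.
  t=2,j=2: stock 238.1886 → up 278.6807 (V=85.6707), down 214.3697 (V=21.3597). Price 61.1152; hedge Δ=1.0000, bond B=-177.0734.
  t=1,j=0: stock 156.6000 → up 183.2220 (V=13.7898), down 140.9400 (V=0.0000). Price 8.9027; hedge Δ=0.3261, bond B=-42.1708.
  t=1,j=1: stock 203.5800 → up 238.1886 (V=61.1152), down 183.2220 (V=13.7898). Price 43.2045; hedge Δ=0.8610, bond B=-132.0746.
  t=0,j=0: stock 174.0000 → up 203.5800 (V=43.2045), down 156.6000 (V=8.9027). Price 30.3128; hedge Δ=0.7301, bond B=-96.7307.
Each (Δ,B) replicates both successor values, so the strategy is self-financing and V0 is arbitrage-free.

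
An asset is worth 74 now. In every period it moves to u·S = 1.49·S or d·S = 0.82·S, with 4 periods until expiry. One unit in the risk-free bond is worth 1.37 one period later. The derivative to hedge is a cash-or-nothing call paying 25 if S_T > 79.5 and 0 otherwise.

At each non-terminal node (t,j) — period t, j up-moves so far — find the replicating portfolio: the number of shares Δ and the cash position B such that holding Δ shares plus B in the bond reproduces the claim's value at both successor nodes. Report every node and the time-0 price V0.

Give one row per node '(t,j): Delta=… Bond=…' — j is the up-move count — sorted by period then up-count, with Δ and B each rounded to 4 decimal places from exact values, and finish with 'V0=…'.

(0,0): Delta=0.0155 Bond=5.8092
(1,0): Delta=0.0963 Bond=3.0527
(1,1): Delta=0.0058 Bond=9.0289
(2,0): Delta=0.4493 Bond=-13.3821
(2,1): Delta=0.0540 Bond=8.0145
(2,2): Delta=0.0000 Bond=13.3198
(3,0): Delta=0.0000 Bond=0.0000
(3,1): Delta=0.5033 Bond=-22.3336
(3,2): Delta=0.0000 Bond=18.2482
(3,3): Delta=0.0000 Bond=18.2482
V0=6.9555

Under the risk-neutral measure, an up-move has probability p* = (R−d)/(u−d) = 0.8209 and values discount at R = 1.37.
At expiry t=4: V(4,0)=0.0000, V(4,1)=0.0000, V(4,2)=25.0000, V(4,3)=25.0000, V(4,4)=25.0000
Node (3,0) S=40.8012: V=(p*·0.0000+(1−p*)·0.0000)/1.37=0.0000; Δ=(0.0000−0.0000)/(60.7938−33.4570)=0.0000; B=V−Δ·S=0.0000
Node (3,1) S=74.1388: V=(p*·25.0000+(1−p*)·0.0000)/1.37=14.9798; Δ=(25.0000−0.0000)/(110.4668−60.7938)=0.5033; B=V−Δ·S=-22.3336
Node (3,2) S=134.7157: V=(p*·25.0000+(1−p*)·25.0000)/1.37=18.2482; Δ=(25.0000−25.0000)/(200.7263−110.4668)=0.0000; B=V−Δ·S=18.2482
Node (3,3) S=244.7882: V=(p*·25.0000+(1−p*)·25.0000)/1.37=18.2482; Δ=(25.0000−25.0000)/(364.7345−200.7263)=0.0000; B=V−Δ·S=18.2482
Node (2,0) S=49.7576: V=(p*·14.9798+(1−p*)·0.0000)/1.37=8.9758; Δ=(14.9798−0.0000)/(74.1388−40.8012)=0.4493; B=V−Δ·S=-13.3821
Node (2,1) S=90.4132: V=(p*·18.2482+(1−p*)·14.9798)/1.37=12.8926; Δ=(18.2482−14.9798)/(134.7157−74.1388)=0.0540; B=V−Δ·S=8.0145
Node (2,2) S=164.2874: V=(p*·18.2482+(1−p*)·18.2482)/1.37=13.3198; Δ=(18.2482−18.2482)/(244.7882−134.7157)=0.0000; B=V−Δ·S=13.3198
Node (1,0) S=60.6800: V=(p*·12.8926+(1−p*)·8.9758)/1.37=8.8986; Δ=(12.8926−8.9758)/(90.4132−49.7576)=0.0963; B=V−Δ·S=3.0527
Node (1,1) S=110.2600: V=(p*·13.3198+(1−p*)·12.8926)/1.37=9.6666; Δ=(13.3198−12.8926)/(164.2874−90.4132)=0.0058; B=V−Δ·S=9.0289
Node (0,0) S=74.0000: V=(p*·9.6666+(1−p*)·8.8986)/1.37=6.9555; Δ=(9.6666−8.8986)/(110.2600−60.6800)=0.0155; B=V−Δ·S=5.8092
The time-0 hedge costs 6.9555, which is the no-arbitrage price.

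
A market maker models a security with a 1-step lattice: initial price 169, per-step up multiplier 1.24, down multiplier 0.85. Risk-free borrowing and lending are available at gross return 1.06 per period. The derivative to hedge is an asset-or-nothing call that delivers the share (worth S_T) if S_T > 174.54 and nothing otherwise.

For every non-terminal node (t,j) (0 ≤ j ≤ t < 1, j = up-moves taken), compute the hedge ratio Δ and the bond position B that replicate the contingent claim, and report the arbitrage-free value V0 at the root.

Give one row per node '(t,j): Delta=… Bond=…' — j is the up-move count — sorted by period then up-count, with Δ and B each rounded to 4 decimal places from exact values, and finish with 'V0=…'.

(0,0): Delta=3.1795 Bond=-430.8805
V0=106.4528

No-arbitrage ⇒ martingale measure with p* = (R−d)/(u−d) = 0.5385.
Payoff layer (t=1): V(1,0)=0.0000, V(1,1)=209.5600
(0,0): S=169.0000. Δ = (V_up−V_dn)/(S_up−S_dn) = (209.5600−0.0000)/(209.5600−143.6500) = 3.1795. V = [p*·209.5600 + (1−p*)·0.0000]/1.06 = 106.4528. B = V − Δ·S = -430.8805.
Each (Δ,B) replicates both successor values, so the strategy is self-financing and V0 is arbitrage-free.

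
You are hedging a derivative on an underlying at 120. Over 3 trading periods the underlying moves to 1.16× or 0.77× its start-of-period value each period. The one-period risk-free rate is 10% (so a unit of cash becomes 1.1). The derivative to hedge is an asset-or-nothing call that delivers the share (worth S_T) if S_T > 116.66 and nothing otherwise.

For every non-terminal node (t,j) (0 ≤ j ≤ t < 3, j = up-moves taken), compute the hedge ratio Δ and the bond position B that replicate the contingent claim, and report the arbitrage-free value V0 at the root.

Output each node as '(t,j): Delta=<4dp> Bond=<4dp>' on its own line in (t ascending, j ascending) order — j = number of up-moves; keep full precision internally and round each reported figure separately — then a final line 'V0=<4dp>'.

Risk-neutral probability p* = (R−d)/(u−d) = (1.1−0.77)/(1.16−0.77) = 0.8462.
At expiry t=3: V(3,0)=0.0000, V(3,1)=0.0000, V(3,2)=124.3334, V(3,3)=187.3075
Node (2,0) S=71.1480: V=(p*·0.0000+(1−p*)·0.0000)/1.1=0.0000; Δ=(0.0000−0.0000)/(82.5317−54.7840)=0.0000; B=V−Δ·S=0.0000
Node (2,1) S=107.1840: V=(p*·124.3334+(1−p*)·0.0000)/1.1=95.6411; Δ=(124.3334−0.0000)/(124.3334−82.5317)=2.9744; B=V−Δ·S=-223.1626
Node (2,2) S=161.4720: V=(p*·187.3075+(1−p*)·124.3334)/1.1=161.4720; Δ=(187.3075−124.3334)/(187.3075−124.3334)=1.0000; B=V−Δ·S=0.0000
Node (1,0) S=92.4000: V=(p*·95.6411+(1−p*)·0.0000)/1.1=73.5701; Δ=(95.6411−0.0000)/(107.1840−71.1480)=2.6540; B=V−Δ·S=-171.6635
Node (1,1) S=139.2000: V=(p*·161.4720+(1−p*)·95.6411)/1.1=137.5856; Δ=(161.4720−95.6411)/(161.4720−107.1840)=1.2126; B=V−Δ·S=-31.2116
Node (0,0) S=120.0000: V=(p*·137.5856+(1−p*)·73.5701)/1.1=116.1246; Δ=(137.5856−73.5701)/(139.2000−92.4000)=1.3679; B=V−Δ·S=-48.0178
Check: Δ(0,0)·S0 + B(0,0) = 116.1246 = V0.

(0,0): Delta=1.3679 Bond=-48.0178
(1,0): Delta=2.6540 Bond=-171.6635
(1,1): Delta=1.2126 Bond=-31.2116
(2,0): Delta=0.0000 Bond=0.0000
(2,1): Delta=2.9744 Bond=-223.1626
(2,2): Delta=1.0000 Bond=0.0000
V0=116.1246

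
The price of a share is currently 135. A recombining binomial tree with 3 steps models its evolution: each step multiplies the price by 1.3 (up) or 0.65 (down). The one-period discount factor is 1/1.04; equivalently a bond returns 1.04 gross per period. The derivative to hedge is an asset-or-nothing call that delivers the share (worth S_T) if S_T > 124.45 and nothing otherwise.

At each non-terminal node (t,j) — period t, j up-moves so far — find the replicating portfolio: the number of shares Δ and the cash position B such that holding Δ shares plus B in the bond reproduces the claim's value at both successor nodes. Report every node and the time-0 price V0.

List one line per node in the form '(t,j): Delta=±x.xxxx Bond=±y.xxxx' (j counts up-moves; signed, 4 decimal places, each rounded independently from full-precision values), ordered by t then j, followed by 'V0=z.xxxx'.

(0,0): Delta=1.3125 Bond=-63.2812
(1,0): Delta=1.5000 Bond=-82.2656
(1,1): Delta=1.2500 Bond=-54.8438
(2,0): Delta=0.0000 Bond=0.0000
(2,1): Delta=2.0000 Bond=-142.5938
(2,2): Delta=1.0000 Bond=0.0000
V0=113.9062

No-arbitrage ⇒ martingale measure with p* = (R−d)/(u−d) = 0.6000.
Payoff layer (t=3): V(3,0)=0.0000, V(3,1)=0.0000, V(3,2)=148.2975, V(3,3)=296.5950
  t=2,j=0: stock 57.0375 → up 74.1488 (V=0.0000), down 37.0744 (V=0.0000). Price 0.0000; hedge Δ=0.0000, bond B=0.0000.
  t=2,j=1: stock 114.0750 → up 148.2975 (V=148.2975), down 74.1488 (V=0.0000). Price 85.5563; hedge Δ=2.0000, bond B=-142.5938.
  t=2,j=2: stock 228.1500 → up 296.5950 (V=296.5950), down 148.2975 (V=148.2975). Price 228.1500; hedge Δ=1.0000, bond B=0.0000.
  t=1,j=0: stock 87.7500 → up 114.0750 (V=85.5563), down 57.0375 (V=0.0000). Price 49.3594; hedge Δ=1.5000, bond B=-82.2656.
  t=1,j=1: stock 175.5000 → up 228.1500 (V=228.1500), down 114.0750 (V=85.5563). Price 164.5312; hedge Δ=1.2500, bond B=-54.8438.
  t=0,j=0: stock 135.0000 → up 175.5000 (V=164.5312), down 87.7500 (V=49.3594). Price 113.9062; hedge Δ=1.3125, bond B=-63.2812.
Check: Δ(0,0)·S0 + B(0,0) = 113.9062 = V0.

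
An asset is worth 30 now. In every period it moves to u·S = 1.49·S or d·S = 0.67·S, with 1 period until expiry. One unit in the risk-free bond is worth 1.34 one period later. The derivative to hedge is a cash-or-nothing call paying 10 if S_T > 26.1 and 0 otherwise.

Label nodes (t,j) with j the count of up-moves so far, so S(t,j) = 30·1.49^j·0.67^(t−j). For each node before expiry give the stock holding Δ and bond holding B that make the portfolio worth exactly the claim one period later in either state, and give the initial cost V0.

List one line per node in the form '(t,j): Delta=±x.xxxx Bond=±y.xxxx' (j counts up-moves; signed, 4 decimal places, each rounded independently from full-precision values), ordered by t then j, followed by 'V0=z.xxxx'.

No-arbitrage ⇒ martingale measure with p* = (R−d)/(u−d) = 0.8171.
Terminal values V(1,·): V(1,0)=0.0000, V(1,1)=10.0000
Node (0,0) S=30.0000: V=(p*·10.0000+(1−p*)·0.0000)/1.34=6.0976; Δ=(10.0000−0.0000)/(44.7000−20.1000)=0.4065; B=V−Δ·S=-6.0976
Each (Δ,B) replicates both successor values, so the strategy is self-financing and V0 is arbitrage-free.

(0,0): Delta=0.4065 Bond=-6.0976
V0=6.0976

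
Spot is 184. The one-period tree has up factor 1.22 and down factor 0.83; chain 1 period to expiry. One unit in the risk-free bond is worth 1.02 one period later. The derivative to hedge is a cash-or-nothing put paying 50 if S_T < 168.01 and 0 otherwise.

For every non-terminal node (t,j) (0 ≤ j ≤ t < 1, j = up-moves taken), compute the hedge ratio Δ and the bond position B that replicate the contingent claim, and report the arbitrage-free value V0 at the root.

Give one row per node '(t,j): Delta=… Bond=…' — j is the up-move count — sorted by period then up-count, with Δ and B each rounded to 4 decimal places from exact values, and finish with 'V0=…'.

(0,0): Delta=-0.6968 Bond=153.3434
V0=25.1383

Risk-neutral probability p* = (R−d)/(u−d) = (1.02−0.83)/(1.22−0.83) = 0.4872.
Terminal payoffs: V(1,0)=50.0000, V(1,1)=0.0000
(0,0): S=184.0000. Δ = (V_up−V_dn)/(S_up−S_dn) = (0.0000−50.0000)/(224.4800−152.7200) = -0.6968. V = [p*·0.0000 + (1−p*)·50.0000]/1.02 = 25.1383. B = V − Δ·S = 153.3434.
Each (Δ,B) replicates both successor values, so the strategy is self-financing and V0 is arbitrage-free.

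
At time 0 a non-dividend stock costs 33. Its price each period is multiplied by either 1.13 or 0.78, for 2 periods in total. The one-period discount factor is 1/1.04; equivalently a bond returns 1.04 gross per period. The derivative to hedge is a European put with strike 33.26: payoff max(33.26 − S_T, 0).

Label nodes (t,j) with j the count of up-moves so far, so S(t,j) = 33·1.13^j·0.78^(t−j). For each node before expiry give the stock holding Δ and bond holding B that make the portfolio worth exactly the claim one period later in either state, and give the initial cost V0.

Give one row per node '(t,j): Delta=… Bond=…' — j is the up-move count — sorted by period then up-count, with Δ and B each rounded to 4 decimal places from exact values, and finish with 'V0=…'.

(0,0): Delta=-0.4510 Bond=17.1624
(1,0): Delta=-1.0000 Bond=31.9808
(1,1): Delta=-0.3198 Bond=12.9571
V0=2.2802

Under the risk-neutral measure, an up-move has probability p* = (R−d)/(u−d) = 0.7429 and values discount at R = 1.04.
Payoff layer (t=2): V(2,0)=13.1828, V(2,1)=4.1738, V(2,2)=0.0000
(1,0): S=25.7400. Δ = (V_up−V_dn)/(S_up−S_dn) = (4.1738−13.1828)/(29.0862−20.0772) = -1.0000. V = [p*·4.1738 + (1−p*)·13.1828]/1.04 = 6.2408. B = V − Δ·S = 31.9808.
(1,1): S=37.2900. Δ = (V_up−V_dn)/(S_up−S_dn) = (0.0000−4.1738)/(42.1377−29.0862) = -0.3198. V = [p*·0.0000 + (1−p*)·4.1738]/1.04 = 1.0320. B = V − Δ·S = 12.9571.
(0,0): S=33.0000. Δ = (V_up−V_dn)/(S_up−S_dn) = (1.0320−6.2408)/(37.2900−25.7400) = -0.4510. V = [p*·1.0320 + (1−p*)·6.2408]/1.04 = 2.2802. B = V − Δ·S = 17.1624.
The time-0 hedge costs 2.2802, which is the no-arbitrage price.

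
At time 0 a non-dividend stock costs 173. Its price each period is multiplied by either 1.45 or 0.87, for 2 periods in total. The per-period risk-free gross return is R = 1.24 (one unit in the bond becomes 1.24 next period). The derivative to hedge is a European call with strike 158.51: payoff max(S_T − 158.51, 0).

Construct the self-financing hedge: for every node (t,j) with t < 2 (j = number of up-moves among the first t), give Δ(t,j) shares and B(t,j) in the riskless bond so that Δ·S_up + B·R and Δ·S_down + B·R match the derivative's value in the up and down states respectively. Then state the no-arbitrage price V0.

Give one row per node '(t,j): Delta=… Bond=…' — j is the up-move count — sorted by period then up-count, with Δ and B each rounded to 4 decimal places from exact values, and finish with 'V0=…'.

Risk-neutral probability p* = (R−d)/(u−d) = (1.24−0.87)/(1.45−0.87) = 0.6379.
Terminal payoffs: V(2,0)=0.0000, V(2,1)=59.7295, V(2,2)=205.2225
Node (1,0) S=150.5100: V=(p*·59.7295+(1−p*)·0.0000)/1.24=30.7285; Δ=(59.7295−0.0000)/(218.2395−130.9437)=0.6842; B=V−Δ·S=-72.2534
Node (1,1) S=250.8500: V=(p*·205.2225+(1−p*)·59.7295)/1.24=123.0194; Δ=(205.2225−59.7295)/(363.7325−218.2395)=1.0000; B=V−Δ·S=-127.8306
Node (0,0) S=173.0000: V=(p*·123.0194+(1−p*)·30.7285)/1.24=72.2610; Δ=(123.0194−30.7285)/(250.8500−150.5100)=0.9198; B=V−Δ·S=-86.8612
Self-financing check: at every node Δ·S+B equals the discounted successor values.

(0,0): Delta=0.9198 Bond=-86.8612
(1,0): Delta=0.6842 Bond=-72.2534
(1,1): Delta=1.0000 Bond=-127.8306
V0=72.2610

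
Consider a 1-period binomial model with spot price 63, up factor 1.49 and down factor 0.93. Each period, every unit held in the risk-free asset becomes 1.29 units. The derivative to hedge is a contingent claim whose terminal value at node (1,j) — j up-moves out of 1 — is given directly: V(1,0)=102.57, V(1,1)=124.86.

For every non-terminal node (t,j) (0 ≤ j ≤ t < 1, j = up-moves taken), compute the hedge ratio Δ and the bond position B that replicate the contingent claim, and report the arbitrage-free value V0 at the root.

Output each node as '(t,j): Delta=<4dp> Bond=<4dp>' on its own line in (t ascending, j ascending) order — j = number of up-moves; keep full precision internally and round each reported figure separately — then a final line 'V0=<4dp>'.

(0,0): Delta=0.6318 Bond=50.8160
V0=90.6196

Since d<R<u, set p* = (R−d)/(u−d) = 0.6429; price each node as the discounted p*-expectation of its children.
Terminal payoffs: V(1,0)=102.5700, V(1,1)=124.8600
(0,0): S=63.0000. Δ = (V_up−V_dn)/(S_up−S_dn) = (124.8600−102.5700)/(93.8700−58.5900) = 0.6318. V = [p*·124.8600 + (1−p*)·102.5700]/1.29 = 90.6196. B = V − Δ·S = 50.8160.
The time-0 hedge costs 90.6196, which is the no-arbitrage price.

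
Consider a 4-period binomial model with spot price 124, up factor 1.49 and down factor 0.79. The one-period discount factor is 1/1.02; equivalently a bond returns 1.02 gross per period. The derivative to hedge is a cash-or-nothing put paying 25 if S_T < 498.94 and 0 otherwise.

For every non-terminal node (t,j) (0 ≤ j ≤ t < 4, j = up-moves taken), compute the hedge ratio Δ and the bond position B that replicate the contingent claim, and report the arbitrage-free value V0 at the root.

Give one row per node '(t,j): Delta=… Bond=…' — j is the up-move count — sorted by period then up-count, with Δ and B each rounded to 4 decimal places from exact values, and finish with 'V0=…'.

Since d<R<u, set p* = (R−d)/(u−d) = 0.3286; price each node as the discounted p*-expectation of its children.
Terminal values V(4,·): V(4,0)=25.0000, V(4,1)=25.0000, V(4,2)=25.0000, V(4,3)=25.0000, V(4,4)=0.0000
Node (3,0) S=61.1368: V=(p*·25.0000+(1−p*)·25.0000)/1.02=24.5098; Δ=(25.0000−25.0000)/(91.0939−48.2981)=0.0000; B=V−Δ·S=24.5098
Node (3,1) S=115.3087: V=(p*·25.0000+(1−p*)·25.0000)/1.02=24.5098; Δ=(25.0000−25.0000)/(171.8100−91.0939)=0.0000; B=V−Δ·S=24.5098
Node (3,2) S=217.4810: V=(p*·25.0000+(1−p*)·25.0000)/1.02=24.5098; Δ=(25.0000−25.0000)/(324.0467−171.8100)=0.0000; B=V−Δ·S=24.5098
Node (3,3) S=410.1857: V=(p*·0.0000+(1−p*)·25.0000)/1.02=16.4566; Δ=(0.0000−25.0000)/(611.1767−324.0467)=-0.0871; B=V−Δ·S=52.1709
Node (2,0) S=77.3884: V=(p*·24.5098+(1−p*)·24.5098)/1.02=24.0292; Δ=(24.5098−24.5098)/(115.3087−61.1368)=0.0000; B=V−Δ·S=24.0292
Node (2,1) S=145.9604: V=(p*·24.5098+(1−p*)·24.5098)/1.02=24.0292; Δ=(24.5098−24.5098)/(217.4810−115.3087)=0.0000; B=V−Δ·S=24.0292
Node (2,2) S=275.2924: V=(p*·16.4566+(1−p*)·24.5098)/1.02=21.4350; Δ=(16.4566−24.5098)/(410.1857−217.4810)=-0.0418; B=V−Δ·S=32.9396
Node (1,0) S=97.9600: V=(p*·24.0292+(1−p*)·24.0292)/1.02=23.5581; Δ=(24.0292−24.0292)/(145.9604−77.3884)=0.0000; B=V−Δ·S=23.5581
Node (1,1) S=184.7600: V=(p*·21.4350+(1−p*)·24.0292)/1.02=22.7224; Δ=(21.4350−24.0292)/(275.2924−145.9604)=-0.0201; B=V−Δ·S=26.4284
Node (0,0) S=124.0000: V=(p*·22.7224+(1−p*)·23.5581)/1.02=22.8269; Δ=(22.7224−23.5581)/(184.7600−97.9600)=-0.0096; B=V−Δ·S=24.0207
Check: Δ(0,0)·S0 + B(0,0) = 22.8269 = V0.

(0,0): Delta=-0.0096 Bond=24.0207
(1,0): Delta=0.0000 Bond=23.5581
(1,1): Delta=-0.0201 Bond=26.4284
(2,0): Delta=0.0000 Bond=24.0292
(2,1): Delta=0.0000 Bond=24.0292
(2,2): Delta=-0.0418 Bond=32.9396
(3,0): Delta=0.0000 Bond=24.5098
(3,1): Delta=0.0000 Bond=24.5098
(3,2): Delta=0.0000 Bond=24.5098
(3,3): Delta=-0.0871 Bond=52.1709
V0=22.8269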